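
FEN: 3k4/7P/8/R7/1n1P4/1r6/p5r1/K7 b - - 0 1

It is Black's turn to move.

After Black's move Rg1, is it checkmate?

After Rg1: white king on a1; in check: yes, from the black rook on g1.
King squares — b1: attacked by Rg1; a2: attacked by Nb4; b2: attacked by Rb3.
White has no legal moves → checkmate.

yes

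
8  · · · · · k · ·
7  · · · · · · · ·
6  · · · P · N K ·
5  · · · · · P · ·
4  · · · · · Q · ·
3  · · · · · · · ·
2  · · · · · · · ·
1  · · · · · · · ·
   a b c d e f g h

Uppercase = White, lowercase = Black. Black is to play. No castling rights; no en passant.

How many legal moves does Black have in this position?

Black to move; king on f8.
In check: no.
Legal moves: none.
Count: 0.

0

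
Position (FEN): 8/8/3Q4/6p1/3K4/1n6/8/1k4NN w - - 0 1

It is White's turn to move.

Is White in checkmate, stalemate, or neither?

neither

White to move; white king on d4.
In check: yes, from the black knight on b3.
Legal moves for White: Ke5, Kd5, Ke4, Kc4, Ke3, Kd3, Kc3.
White is in check but has 7 legal moves → neither.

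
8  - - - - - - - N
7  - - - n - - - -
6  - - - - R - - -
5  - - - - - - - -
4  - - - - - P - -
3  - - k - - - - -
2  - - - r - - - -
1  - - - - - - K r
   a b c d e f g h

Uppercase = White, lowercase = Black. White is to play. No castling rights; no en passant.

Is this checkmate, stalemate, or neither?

neither

White to move; white king on g1.
In check: yes, from the black rook on h1.
Legal moves for White: Kxh1.
White is in check but has 1 legal move → neither.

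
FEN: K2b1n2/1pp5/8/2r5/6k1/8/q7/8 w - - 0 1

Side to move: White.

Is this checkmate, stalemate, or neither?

White to move; white king on a8.
In check: yes, from the black queen on a2.
Legal moves for White: Kb8, Kxb7.
White is in check but has 2 legal moves → neither.

neither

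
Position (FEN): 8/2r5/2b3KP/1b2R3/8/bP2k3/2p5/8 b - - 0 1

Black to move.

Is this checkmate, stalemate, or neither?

neither

Black to move; black king on e3.
In check: yes, from the white rook on e5.
Legal moves for Black: Kf4, Kd4, Kf3, Kd3, Kf2, Kd2, Be4+.
Black is in check but has 7 legal moves → neither.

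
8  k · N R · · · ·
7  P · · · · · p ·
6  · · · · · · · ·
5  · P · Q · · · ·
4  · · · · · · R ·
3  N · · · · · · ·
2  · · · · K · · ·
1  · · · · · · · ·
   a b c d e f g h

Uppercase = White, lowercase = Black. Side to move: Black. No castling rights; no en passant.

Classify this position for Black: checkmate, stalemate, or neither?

Black to move; black king on a8.
In check: yes, from the white queen on d5.
King squares — a7: attacked by Nc8; b7: attacked by Qd5; b8: attacked by Pa7.
Legal moves for Black: none.
In check with no legal moves → checkmate.

checkmate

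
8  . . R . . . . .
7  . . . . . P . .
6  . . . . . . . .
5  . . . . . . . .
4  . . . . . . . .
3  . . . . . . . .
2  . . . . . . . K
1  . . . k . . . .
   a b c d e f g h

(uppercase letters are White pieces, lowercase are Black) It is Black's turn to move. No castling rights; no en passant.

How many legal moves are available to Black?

3

Black to move; king on d1.
In check: no.
Legal moves: Ke2, Kd2, Ke1.
Count: 3.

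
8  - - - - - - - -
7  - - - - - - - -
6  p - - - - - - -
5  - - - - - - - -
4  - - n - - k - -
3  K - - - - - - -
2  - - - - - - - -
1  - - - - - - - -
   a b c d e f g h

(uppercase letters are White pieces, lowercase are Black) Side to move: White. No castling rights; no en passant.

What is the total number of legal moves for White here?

4

White to move; king on a3.
In check: yes, from the black knight on c4.
Legal moves: Kb4, Ka4, Kb3, Ka2.
Count: 4.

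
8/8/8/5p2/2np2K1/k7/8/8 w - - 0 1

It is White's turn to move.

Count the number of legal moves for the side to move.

White to move; king on g4.
In check: yes, from the black pawn on f5.
Legal moves: Kh5, Kg5, Kxf5, Kh4, Kf4, Kh3, Kg3, Kf3.
Count: 8.

8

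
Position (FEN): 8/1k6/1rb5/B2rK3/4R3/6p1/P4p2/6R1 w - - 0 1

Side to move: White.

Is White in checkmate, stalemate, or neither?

White to move; white king on e5.
In check: yes, from the black rook on d5.
Legal moves for White: Kf6, Ke6, Kf4.
White is in check but has 3 legal moves → neither.

neither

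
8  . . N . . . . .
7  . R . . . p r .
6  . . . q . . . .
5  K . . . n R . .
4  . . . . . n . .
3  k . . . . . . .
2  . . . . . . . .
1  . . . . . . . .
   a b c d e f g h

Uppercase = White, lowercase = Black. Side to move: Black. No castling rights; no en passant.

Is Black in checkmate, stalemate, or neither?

Black to move; black king on a3.
In check: no.
Legal moves for Black include: Rg8, Rh7, Rg6, Rg5, Rg4, Rg3, Rg2, Rg1, Qf8, Qd8+, Qb8, Qe7, Qd7, Qc7+, Qh6, Qg6, Qf6, Qe6, ... (list truncated; more exist).
Black has legal moves and is not in check → neither.

neither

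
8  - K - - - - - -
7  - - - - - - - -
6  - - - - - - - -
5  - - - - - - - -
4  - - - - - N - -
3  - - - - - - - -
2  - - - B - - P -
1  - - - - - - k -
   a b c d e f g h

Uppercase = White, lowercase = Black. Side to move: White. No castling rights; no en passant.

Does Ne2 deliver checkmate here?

no

After Ne2: black king on g1; in check: yes, from the white knight on e2.
Black has 5 legal replies: Kh2, Kxg2, Kf2, Kh1, Kf1.
In check but a legal move exists → not checkmate.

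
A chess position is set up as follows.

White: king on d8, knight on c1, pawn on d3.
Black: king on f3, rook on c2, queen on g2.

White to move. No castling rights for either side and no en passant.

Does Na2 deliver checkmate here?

no

After Na2: black king on f3; in check: no.
Black is not in check, so this cannot be checkmate.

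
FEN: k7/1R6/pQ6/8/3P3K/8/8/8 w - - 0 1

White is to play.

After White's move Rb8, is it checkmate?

After Rb8: black king on a8; in check: yes, from the white rook on b8.
King squares — a7: attacked by Qb6; b7: attacked by Qb6; b8: attacked by Qb6.
Black has no legal moves → checkmate.

yes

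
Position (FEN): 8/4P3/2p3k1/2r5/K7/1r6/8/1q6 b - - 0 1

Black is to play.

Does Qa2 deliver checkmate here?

After Qa2: white king on a4; in check: yes, from the black queen on a2.
King squares — a3: attacked by Qa2; b3: attacked by Qa2; b4: attacked by Rb3; a5: attacked by Qa2; b5: attacked by Rb3.
White has no legal moves → checkmate.

yes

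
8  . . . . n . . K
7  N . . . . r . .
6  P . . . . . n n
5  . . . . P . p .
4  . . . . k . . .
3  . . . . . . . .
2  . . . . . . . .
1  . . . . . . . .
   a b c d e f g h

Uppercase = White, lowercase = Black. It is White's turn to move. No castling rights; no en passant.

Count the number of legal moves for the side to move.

0

White to move; king on h8.
In check: yes, from the black knight on g6.
Legal moves: none.
Count: 0.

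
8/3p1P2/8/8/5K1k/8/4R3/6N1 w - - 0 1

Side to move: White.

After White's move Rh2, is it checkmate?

yes

After Rh2: black king on h4; in check: yes, from the white rook on h2.
King squares — g3: attacked by Kf4; h3: attacked by Ng1; g4: attacked by Kf4; g5: attacked by Kf4; h5: attacked by Rh2.
Black has no legal moves → checkmate.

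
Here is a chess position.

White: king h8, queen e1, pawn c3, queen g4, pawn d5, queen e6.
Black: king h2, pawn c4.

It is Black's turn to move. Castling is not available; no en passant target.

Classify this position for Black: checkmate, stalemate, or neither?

Black to move; black king on h2.
In check: no.
King squares — g1: attacked by Qe1; h1: attacked by Qe1; g2: attacked by Qg4; g3: attacked by Qe1; h3: attacked by Qg4.
Legal moves for Black: none.
Not in check and no legal moves → stalemate.

stalemate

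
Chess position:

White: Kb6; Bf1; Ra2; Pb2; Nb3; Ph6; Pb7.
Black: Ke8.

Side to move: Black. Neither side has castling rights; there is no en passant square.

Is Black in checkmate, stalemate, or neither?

neither

Black to move; black king on e8.
In check: no.
Legal moves for Black: Kf8, Kd8, Kf7, Ke7, Kd7.
Black has 5 legal moves and is not in check → neither.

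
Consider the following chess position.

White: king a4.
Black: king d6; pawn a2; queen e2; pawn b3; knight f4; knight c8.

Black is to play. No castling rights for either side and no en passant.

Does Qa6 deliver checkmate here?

no

After Qa6: white king on a4; in check: yes, from the black queen on a6.
White has 2 legal replies: Kb4, Kxb3.
In check but a legal move exists → not checkmate.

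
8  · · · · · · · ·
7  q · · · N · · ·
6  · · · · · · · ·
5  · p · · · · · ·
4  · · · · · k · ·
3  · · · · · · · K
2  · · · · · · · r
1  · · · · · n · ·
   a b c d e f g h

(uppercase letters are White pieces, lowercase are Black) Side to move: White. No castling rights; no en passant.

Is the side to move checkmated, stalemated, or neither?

White to move; white king on h3.
In check: yes, from the black rook on h2.
King squares — g2: attacked by Rh2; h2: attacked by Nf1; g3: attacked by Nf1; g4: attacked by Kf4; h4: attacked by Rh2.
Legal moves for White: none.
In check with no legal moves → checkmate.

checkmate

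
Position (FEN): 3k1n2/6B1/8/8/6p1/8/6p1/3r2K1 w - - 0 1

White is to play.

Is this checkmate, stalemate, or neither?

neither

White to move; white king on g1.
In check: yes, from the black rook on d1.
King squares — f1: attacked by Rd1; h1: attacked by Rd1; f2: available; g2: available; h2: available.
Legal moves for White: Kh2, Kxg2, Kf2.
White is in check but has 3 legal moves → neither.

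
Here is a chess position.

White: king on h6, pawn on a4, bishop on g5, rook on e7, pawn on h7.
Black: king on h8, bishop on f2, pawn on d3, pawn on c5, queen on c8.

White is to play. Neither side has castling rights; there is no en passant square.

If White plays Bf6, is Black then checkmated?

yes

After Bf6: black king on h8; in check: yes, from the white bishop on f6.
King squares — g7: attacked by Bf6; h7: attacked by Kh6; g8: attacked by Ph7.
Black has no legal moves → checkmate.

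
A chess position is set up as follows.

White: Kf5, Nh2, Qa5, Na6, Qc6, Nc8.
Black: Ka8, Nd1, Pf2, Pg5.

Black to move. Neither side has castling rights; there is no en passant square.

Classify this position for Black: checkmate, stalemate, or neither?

Black to move; black king on a8.
In check: yes, from the white queen on c6.
King squares — a7: attacked by Nc8; b7: attacked by Qc6; b8: attacked by Na6.
Legal moves for Black: none.
In check with no legal moves → checkmate.

checkmate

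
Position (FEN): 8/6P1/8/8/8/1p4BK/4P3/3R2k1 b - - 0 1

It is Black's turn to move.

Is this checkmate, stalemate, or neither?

Black to move; black king on g1.
In check: yes, from the white rook on d1.
King squares — f1: attacked by Rd1; h1: attacked by Rd1; f2: attacked by Bg3; g2: attacked by Kh3; h2: attacked by Bg3.
Legal moves for Black: none.
In check with no legal moves → checkmate.

checkmate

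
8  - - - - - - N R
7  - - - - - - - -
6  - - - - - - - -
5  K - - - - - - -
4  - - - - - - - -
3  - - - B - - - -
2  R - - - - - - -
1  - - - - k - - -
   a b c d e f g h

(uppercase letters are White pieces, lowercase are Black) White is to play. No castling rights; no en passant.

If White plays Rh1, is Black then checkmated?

yes

After Rh1: black king on e1; in check: yes, from the white rook on h1.
King squares — d1: attacked by Rh1; f1: attacked by Rh1; d2: attacked by Ra2; e2: attacked by Ra2; f2: attacked by Ra2.
Black has no legal moves → checkmate.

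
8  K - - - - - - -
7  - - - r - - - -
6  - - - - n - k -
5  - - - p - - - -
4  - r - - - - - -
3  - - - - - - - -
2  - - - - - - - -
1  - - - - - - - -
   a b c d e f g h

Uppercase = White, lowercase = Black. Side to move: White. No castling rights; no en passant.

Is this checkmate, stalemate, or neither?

White to move; white king on a8.
In check: no.
King squares — a7: attacked by Rd7; b7: attacked by Rb4; b8: attacked by Rb4.
Legal moves for White: none.
Not in check and no legal moves → stalemate.

stalemate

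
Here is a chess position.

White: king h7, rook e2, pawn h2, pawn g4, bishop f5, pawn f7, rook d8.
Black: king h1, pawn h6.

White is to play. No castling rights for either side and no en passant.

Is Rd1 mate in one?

After Rd1: black king on h1; in check: yes, from the white rook on d1.
King squares — g1: attacked by Rd1; g2: attacked by Re2; h2: attacked by Re2.
Black has no legal moves → checkmate.

yes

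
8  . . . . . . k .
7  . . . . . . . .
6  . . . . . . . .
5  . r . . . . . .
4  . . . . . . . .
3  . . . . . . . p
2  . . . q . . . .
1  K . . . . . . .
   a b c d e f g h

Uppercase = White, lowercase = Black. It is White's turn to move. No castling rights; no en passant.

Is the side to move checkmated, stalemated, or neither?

stalemate

White to move; white king on a1.
In check: no.
King squares — b1: attacked by Rb5; a2: attacked by Qd2; b2: attacked by Qd2.
Legal moves for White: none.
Not in check and no legal moves → stalemate.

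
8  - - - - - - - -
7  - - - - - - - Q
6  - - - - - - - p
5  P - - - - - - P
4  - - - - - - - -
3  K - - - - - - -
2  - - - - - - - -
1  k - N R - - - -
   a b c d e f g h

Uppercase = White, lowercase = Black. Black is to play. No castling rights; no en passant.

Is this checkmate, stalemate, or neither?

Black to move; black king on a1.
In check: no.
King squares — b1: attacked by Qh7; a2: attacked by Nc1; b2: attacked by Ka3.
Legal moves for Black: none.
Not in check and no legal moves → stalemate.

stalemate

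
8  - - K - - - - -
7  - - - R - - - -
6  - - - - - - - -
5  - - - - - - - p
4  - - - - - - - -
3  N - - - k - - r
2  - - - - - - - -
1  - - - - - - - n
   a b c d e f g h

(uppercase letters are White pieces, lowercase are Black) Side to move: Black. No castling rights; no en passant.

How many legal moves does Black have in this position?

Black to move; king on e3.
In check: no.
Legal moves: Rh4, Rg3, Rf3, Rh2, Kf4, Ke4, Kf3, Kf2, Ke2, Ng3, Nf2, h4.
Count: 12.

12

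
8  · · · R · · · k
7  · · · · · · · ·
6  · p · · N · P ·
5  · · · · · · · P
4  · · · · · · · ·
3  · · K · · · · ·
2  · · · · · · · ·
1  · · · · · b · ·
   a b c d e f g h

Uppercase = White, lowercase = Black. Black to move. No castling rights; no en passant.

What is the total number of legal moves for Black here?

Black to move; king on h8.
In check: yes, from the white rook on d8.
Legal moves: none.
Count: 0.

0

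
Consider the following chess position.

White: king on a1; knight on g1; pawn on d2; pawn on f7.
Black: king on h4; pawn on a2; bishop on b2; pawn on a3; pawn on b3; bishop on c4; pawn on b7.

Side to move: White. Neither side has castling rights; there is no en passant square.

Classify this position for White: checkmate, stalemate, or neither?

checkmate

White to move; white king on a1.
In check: yes, from the black bishop on b2.
King squares — b1: attacked by Pa2; a2: attacked by Pb3; b2: attacked by Pa3.
Legal moves for White: none.
In check with no legal moves → checkmate.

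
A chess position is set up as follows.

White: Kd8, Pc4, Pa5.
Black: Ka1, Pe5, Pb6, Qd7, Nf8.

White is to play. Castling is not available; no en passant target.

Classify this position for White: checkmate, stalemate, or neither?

checkmate

White to move; white king on d8.
In check: yes, from the black queen on d7.
King squares — c7: attacked by Qd7; d7: attacked by Nf8; e7: attacked by Qd7; c8: attacked by Qd7; e8: attacked by Qd7.
Legal moves for White: none.
In check with no legal moves → checkmate.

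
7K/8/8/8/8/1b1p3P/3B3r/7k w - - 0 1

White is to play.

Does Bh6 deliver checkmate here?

After Bh6: black king on h1; in check: no.
Black is not in check, so this cannot be checkmate.

no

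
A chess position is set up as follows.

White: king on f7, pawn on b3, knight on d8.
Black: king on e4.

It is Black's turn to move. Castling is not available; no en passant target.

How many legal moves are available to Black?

8

Black to move; king on e4.
In check: no.
Legal moves: Kf5, Ke5, Kd5, Kf4, Kd4, Kf3, Ke3, Kd3.
Count: 8.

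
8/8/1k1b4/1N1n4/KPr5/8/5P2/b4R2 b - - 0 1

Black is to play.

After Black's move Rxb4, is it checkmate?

no

After Rxb4: white king on a4; in check: yes, from the black rook on b4.
White has 1 legal reply: Ka3.
In check but a legal move exists → not checkmate.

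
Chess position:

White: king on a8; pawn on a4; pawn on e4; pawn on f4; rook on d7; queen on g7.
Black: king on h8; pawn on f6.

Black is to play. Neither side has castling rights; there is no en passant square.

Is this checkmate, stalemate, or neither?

Black to move; black king on h8.
In check: yes, from the white queen on g7.
King squares — g7: attacked by Rd7; h7: attacked by Qg7; g8: attacked by Qg7.
Legal moves for Black: none.
In check with no legal moves → checkmate.

checkmate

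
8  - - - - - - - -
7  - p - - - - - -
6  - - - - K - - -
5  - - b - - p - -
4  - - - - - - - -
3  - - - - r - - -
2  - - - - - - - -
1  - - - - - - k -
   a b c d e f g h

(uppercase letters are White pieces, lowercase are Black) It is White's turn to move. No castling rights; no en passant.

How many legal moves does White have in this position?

White to move; king on e6.
In check: yes, from the black rook on e3.
Legal moves: Kf7, Kd7, Kf6, Kxf5, Kd5.
Count: 5.

5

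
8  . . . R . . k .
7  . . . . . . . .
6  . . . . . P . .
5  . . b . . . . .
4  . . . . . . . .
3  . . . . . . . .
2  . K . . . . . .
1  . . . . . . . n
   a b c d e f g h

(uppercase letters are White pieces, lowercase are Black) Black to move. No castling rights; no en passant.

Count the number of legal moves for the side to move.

Black to move; king on g8.
In check: yes, from the white rook on d8.
Legal moves: Kh7, Kf7, Bf8.
Count: 3.

3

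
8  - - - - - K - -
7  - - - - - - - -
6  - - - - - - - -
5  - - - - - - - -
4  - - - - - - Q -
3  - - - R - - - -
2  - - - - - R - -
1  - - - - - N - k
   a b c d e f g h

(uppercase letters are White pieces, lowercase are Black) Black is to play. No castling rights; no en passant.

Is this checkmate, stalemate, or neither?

stalemate

Black to move; black king on h1.
In check: no.
King squares — g1: attacked by Qg4; g2: attacked by Rf2; h2: attacked by Nf1.
Legal moves for Black: none.
Not in check and no legal moves → stalemate.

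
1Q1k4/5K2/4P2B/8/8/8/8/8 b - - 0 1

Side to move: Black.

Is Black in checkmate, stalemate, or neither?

Black to move; black king on d8.
In check: yes, from the white queen on b8.
King squares — c7: attacked by Qb8; d7: attacked by Pe6; e7: attacked by Kf7; c8: attacked by Qb8; e8: attacked by Kf7.
Legal moves for Black: none.
In check with no legal moves → checkmate.

checkmate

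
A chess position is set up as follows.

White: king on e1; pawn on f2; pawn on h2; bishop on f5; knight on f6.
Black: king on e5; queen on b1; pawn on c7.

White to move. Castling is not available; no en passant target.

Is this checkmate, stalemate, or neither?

White to move; white king on e1.
In check: yes, from the black queen on b1.
King squares — d1: attacked by Qb1; f1: attacked by Qb1; d2: available; e2: available; f2: own pawn.
Legal moves for White: Ke2, Kd2, Bxb1.
White is in check but has 3 legal moves → neither.

neither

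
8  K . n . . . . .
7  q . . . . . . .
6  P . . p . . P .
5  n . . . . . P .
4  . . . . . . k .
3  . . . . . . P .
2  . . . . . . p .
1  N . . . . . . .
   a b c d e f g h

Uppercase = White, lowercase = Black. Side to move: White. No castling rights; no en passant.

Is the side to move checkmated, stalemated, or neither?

White to move; white king on a8.
In check: yes, from the black queen on a7.
King squares — a7: attacked by Nc8; b7: attacked by Na5; b8: attacked by Qa7.
Legal moves for White: none.
In check with no legal moves → checkmate.

checkmate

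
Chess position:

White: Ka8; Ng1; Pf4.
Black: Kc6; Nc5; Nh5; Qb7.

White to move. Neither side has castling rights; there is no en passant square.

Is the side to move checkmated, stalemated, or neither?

White to move; white king on a8.
In check: yes, from the black queen on b7.
King squares — a7: attacked by Qb7; b7: attacked by Nc5; b8: attacked by Qb7.
Legal moves for White: none.
In check with no legal moves → checkmate.

checkmate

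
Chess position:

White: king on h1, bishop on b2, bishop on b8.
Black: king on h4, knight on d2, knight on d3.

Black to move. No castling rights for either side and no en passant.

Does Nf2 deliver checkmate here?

After Nf2: white king on h1; in check: yes, from the black knight on f2.
White has 3 legal replies: Kh2, Kg2, Kg1.
In check but a legal move exists → not checkmate.

no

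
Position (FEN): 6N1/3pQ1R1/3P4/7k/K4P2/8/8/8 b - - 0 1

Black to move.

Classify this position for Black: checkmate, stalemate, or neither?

Black to move; black king on h5.
In check: no.
King squares — g4: attacked by Rg7; h4: attacked by Qe7; g5: attacked by Pf4; g6: attacked by Rg7; h6: attacked by Ng8.
Legal moves for Black: none.
Not in check and no legal moves → stalemate.

stalemate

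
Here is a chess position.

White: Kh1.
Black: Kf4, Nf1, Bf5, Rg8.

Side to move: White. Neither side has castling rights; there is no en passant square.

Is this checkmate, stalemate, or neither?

stalemate

White to move; white king on h1.
In check: no.
King squares — g1: attacked by Rg8; g2: attacked by Rg8; h2: attacked by Nf1.
Legal moves for White: none.
Not in check and no legal moves → stalemate.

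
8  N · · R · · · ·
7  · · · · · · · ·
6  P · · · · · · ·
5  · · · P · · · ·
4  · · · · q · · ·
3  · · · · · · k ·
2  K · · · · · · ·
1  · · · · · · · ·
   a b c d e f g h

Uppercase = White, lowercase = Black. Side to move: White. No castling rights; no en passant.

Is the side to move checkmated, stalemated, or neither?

White to move; white king on a2.
In check: no.
Legal moves for White: Rh8, Rg8+, Rf8, Re8, Rc8, Rb8, Rd7, Rd6, Nc7, Nb6, Kb3, Ka3, Kb2, Ka1, a7, d6.
White has 16 legal moves and is not in check → neither.

neither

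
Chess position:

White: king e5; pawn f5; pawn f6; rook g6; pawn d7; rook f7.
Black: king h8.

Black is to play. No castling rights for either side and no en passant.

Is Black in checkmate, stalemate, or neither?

stalemate

Black to move; black king on h8.
In check: no.
King squares — g7: attacked by Pf6; h7: attacked by Rf7; g8: attacked by Rg6.
Legal moves for Black: none.
Not in check and no legal moves → stalemate.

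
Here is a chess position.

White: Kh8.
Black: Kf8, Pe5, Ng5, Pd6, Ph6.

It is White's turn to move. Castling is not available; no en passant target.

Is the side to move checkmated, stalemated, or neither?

White to move; white king on h8.
In check: no.
King squares — g7: attacked by Kf8; h7: attacked by Ng5; g8: attacked by Kf8.
Legal moves for White: none.
Not in check and no legal moves → stalemate.

stalemate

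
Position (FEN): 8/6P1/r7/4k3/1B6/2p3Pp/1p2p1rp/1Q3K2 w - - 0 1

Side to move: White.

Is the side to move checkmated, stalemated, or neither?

White to move; white king on f1.
In check: yes, from the black pawn on e2.
Legal moves for White: Ke1.
White is in check but has 1 legal move → neither.

neither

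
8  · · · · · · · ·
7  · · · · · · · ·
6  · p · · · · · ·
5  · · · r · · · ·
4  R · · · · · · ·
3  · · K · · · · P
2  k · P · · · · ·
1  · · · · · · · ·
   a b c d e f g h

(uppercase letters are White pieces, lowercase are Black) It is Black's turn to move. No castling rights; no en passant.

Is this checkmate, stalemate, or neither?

neither

Black to move; black king on a2.
In check: yes, from the white rook on a4.
King squares — a1: attacked by Ra4; b1: available; b2: attacked by Kc3; a3: attacked by Ra4; b3: attacked by Pc2.
Legal moves for Black: Kb1.
Black is in check but has 1 legal move → neither.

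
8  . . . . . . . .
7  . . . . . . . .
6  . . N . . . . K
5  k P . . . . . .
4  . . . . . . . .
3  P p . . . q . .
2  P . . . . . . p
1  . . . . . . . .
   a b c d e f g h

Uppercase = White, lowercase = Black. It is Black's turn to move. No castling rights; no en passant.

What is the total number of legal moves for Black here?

Black to move; king on a5.
In check: yes, from the white knight on c6.
Legal moves: Kb6, Kxb5, Ka4, Qxc6+.
Count: 4.

4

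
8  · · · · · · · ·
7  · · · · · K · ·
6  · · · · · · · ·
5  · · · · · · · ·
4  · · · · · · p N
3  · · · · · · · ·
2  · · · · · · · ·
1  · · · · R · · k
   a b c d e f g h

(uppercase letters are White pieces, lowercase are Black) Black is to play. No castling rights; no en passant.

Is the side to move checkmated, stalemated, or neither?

neither

Black to move; black king on h1.
In check: yes, from the white rook on e1.
Legal moves for Black: Kh2.
Black is in check but has 1 legal move → neither.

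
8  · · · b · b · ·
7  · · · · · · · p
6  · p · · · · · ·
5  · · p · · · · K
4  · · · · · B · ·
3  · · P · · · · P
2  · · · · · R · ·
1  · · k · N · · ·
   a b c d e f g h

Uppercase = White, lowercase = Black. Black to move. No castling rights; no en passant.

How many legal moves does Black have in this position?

Black to move; king on c1.
In check: yes, from the white bishop on f4.
Legal moves: Kd1, Kb1.
Count: 2.

2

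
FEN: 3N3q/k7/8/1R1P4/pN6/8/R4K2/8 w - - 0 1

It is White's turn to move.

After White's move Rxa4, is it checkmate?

After Rxa4: black king on a7; in check: yes, from the white rook on a4.
King squares — a6: attacked by Ra4; b6: attacked by Rb5; b7: attacked by Rb5; a8: attacked by Ra4; b8: attacked by Rb5.
Black has no legal moves → checkmate.

yes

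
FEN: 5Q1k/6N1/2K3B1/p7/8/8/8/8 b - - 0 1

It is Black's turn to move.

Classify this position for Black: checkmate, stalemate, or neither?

checkmate

Black to move; black king on h8.
In check: yes, from the white queen on f8.
King squares — g7: attacked by Qf8; h7: attacked by Bg6; g8: attacked by Qf8.
Legal moves for Black: none.
In check with no legal moves → checkmate.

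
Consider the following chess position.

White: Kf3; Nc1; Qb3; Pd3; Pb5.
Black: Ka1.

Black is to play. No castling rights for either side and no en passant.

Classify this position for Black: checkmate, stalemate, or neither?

Black to move; black king on a1.
In check: no.
King squares — b1: attacked by Qb3; a2: attacked by Nc1; b2: attacked by Qb3.
Legal moves for Black: none.
Not in check and no legal moves → stalemate.

stalemate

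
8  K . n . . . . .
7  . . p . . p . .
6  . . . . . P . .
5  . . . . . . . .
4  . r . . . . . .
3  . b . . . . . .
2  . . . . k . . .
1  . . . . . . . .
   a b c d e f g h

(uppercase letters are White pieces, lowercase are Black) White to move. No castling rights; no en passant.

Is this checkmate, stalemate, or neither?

stalemate

White to move; white king on a8.
In check: no.
King squares — a7: attacked by Nc8; b7: attacked by Rb4; b8: attacked by Rb4.
Legal moves for White: none.
Not in check and no legal moves → stalemate.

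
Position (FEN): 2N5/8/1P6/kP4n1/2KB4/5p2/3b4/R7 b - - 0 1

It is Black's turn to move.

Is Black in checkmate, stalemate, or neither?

Black to move; black king on a5.
In check: yes, from the white rook on a1.
King squares — a4: attacked by Ra1; b4: attacked by Kc4; b5: attacked by Kc4; a6: attacked by Ra1; b6: attacked by Bd4.
Legal moves for Black: none.
In check with no legal moves → checkmate.

checkmate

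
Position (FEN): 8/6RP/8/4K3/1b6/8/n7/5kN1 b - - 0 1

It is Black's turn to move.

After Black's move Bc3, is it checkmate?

After Bc3: white king on e5; in check: yes, from the black bishop on c3.
White has 6 legal replies: Ke6, Kd6, Kf5, Kd5, Kf4, Ke4.
In check but a legal move exists → not checkmate.

no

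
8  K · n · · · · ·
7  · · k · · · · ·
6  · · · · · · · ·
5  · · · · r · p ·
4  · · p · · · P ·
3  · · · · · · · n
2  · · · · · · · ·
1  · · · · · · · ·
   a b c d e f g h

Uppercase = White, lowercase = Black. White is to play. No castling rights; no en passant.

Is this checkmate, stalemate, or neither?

White to move; white king on a8.
In check: no.
King squares — a7: attacked by Nc8; b7: attacked by Kc7; b8: attacked by Kc7.
Legal moves for White: none.
Not in check and no legal moves → stalemate.

stalemate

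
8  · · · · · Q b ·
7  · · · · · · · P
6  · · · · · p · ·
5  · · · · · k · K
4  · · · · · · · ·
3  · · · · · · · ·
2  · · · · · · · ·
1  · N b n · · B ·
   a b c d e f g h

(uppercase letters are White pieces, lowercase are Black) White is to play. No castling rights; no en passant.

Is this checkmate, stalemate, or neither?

White to move; white king on h5.
In check: no.
Legal moves for White include: Qxg8, Qe8, Qd8, Qc8+, Qb8, Qa8, Qg7, Qf7, Qe7, Qh6, Qxf6+, Qd6, Qc5+, Qb4, Qa3, Kh4, Ba7, Bb6, ... (list truncated; more exist).
White has legal moves and is not in check → neither.

neither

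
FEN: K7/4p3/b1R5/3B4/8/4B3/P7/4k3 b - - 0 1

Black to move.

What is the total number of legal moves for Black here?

12

Black to move; king on e1.
In check: no.
Legal moves: Bc8, Bb7+, Bb5, Bc4, Bd3, Be2, Bf1, Ke2, Kf1, Kd1, e6, e5.
Count: 12.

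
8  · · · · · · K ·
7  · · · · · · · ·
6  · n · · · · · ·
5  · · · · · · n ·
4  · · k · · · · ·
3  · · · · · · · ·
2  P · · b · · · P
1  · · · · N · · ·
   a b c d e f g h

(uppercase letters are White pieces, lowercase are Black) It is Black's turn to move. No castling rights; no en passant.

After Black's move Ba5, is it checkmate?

After Ba5: white king on g8; in check: no.
White is not in check, so this cannot be checkmate.

no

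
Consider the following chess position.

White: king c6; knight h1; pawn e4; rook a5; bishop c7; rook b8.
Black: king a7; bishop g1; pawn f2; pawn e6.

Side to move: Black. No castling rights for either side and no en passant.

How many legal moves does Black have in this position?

0

Black to move; king on a7.
In check: yes, from the white rook on a5.
Legal moves: none.
Count: 0.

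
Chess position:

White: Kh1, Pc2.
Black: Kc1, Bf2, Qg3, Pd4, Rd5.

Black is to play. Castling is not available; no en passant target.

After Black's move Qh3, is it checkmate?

yes

After Qh3: white king on h1; in check: yes, from the black queen on h3.
King squares — g1: attacked by Bf2; g2: attacked by Qh3; h2: attacked by Qh3.
White has no legal moves → checkmate.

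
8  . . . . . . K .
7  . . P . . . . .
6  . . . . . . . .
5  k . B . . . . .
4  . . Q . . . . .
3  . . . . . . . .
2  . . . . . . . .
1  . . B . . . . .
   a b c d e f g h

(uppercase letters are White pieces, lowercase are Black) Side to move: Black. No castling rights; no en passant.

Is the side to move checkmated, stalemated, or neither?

stalemate

Black to move; black king on a5.
In check: no.
King squares — a4: attacked by Qc4; b4: attacked by Qc4; b5: attacked by Qc4; a6: attacked by Qc4; b6: attacked by Bc5.
Legal moves for Black: none.
Not in check and no legal moves → stalemate.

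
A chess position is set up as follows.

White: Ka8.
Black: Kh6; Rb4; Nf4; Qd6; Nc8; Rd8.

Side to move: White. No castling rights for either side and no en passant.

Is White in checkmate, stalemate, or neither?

stalemate

White to move; white king on a8.
In check: no.
King squares — a7: attacked by Nc8; b7: attacked by Rb4; b8: attacked by Rb4.
Legal moves for White: none.
Not in check and no legal moves → stalemate.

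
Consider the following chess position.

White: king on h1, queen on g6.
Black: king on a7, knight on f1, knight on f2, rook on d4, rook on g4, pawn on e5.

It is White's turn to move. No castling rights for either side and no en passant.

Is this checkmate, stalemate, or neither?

checkmate

White to move; white king on h1.
In check: yes, from the black knight on f2.
King squares — g1: attacked by Rg4; g2: attacked by Rg4; h2: attacked by Nf1.
Legal moves for White: none.
In check with no legal moves → checkmate.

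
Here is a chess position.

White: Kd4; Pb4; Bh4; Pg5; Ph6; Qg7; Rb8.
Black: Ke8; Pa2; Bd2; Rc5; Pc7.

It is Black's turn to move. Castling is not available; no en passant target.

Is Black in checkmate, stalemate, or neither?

Black to move; black king on e8.
In check: yes, from the white rook on b8.
King squares — d7: attacked by Qg7; e7: attacked by Qg7; f7: attacked by Qg7; d8: attacked by Rb8; f8: attacked by Qg7.
Legal moves for Black: none.
In check with no legal moves → checkmate.

checkmate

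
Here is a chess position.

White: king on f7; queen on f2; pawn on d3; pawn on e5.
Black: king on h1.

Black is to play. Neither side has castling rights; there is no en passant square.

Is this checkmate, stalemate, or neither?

Black to move; black king on h1.
In check: no.
King squares — g1: attacked by Qf2; g2: attacked by Qf2; h2: attacked by Qf2.
Legal moves for Black: none.
Not in check and no legal moves → stalemate.

stalemate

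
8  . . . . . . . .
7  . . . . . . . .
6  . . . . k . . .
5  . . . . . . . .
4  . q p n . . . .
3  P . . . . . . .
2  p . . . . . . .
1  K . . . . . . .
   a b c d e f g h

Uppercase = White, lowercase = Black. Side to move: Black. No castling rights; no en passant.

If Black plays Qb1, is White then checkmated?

After Qb1: white king on a1; in check: yes, from the black queen on b1.
King squares — b1: attacked by Pa2; a2: attacked by Qb1; b2: attacked by Qb1.
White has no legal moves → checkmate.

yes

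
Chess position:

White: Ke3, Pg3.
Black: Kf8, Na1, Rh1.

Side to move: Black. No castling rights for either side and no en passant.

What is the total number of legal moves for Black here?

Black to move; king on f8.
In check: no.
Legal moves: Kg8, Ke8, Kg7, Kf7, Ke7, Rh8, Rh7, Rh6, Rh5, Rh4, Rh3, Rh2, Rg1, Rf1, Re1+, Rd1, Rc1, Rb1, Nb3, Nc2+.
Count: 20.

20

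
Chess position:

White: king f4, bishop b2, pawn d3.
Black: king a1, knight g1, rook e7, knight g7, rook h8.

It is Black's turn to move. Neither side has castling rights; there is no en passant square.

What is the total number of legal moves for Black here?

Black to move; king on a1.
In check: yes, from the white bishop on b2.
Legal moves: Kxb2, Ka2, Kb1.
Count: 3.

3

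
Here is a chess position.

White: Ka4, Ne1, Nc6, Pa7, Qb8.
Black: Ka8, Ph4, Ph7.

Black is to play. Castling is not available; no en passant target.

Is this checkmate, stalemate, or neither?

Black to move; black king on a8.
In check: yes, from the white queen on b8.
King squares — a7: attacked by Nc6; b7: attacked by Qb8; b8: attacked by Nc6.
Legal moves for Black: none.
In check with no legal moves → checkmate.

checkmate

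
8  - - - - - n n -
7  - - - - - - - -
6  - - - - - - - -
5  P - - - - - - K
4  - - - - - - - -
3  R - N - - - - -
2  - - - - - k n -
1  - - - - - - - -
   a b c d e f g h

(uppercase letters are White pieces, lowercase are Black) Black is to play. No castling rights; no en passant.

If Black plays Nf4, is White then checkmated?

no

After Nf4: white king on h5; in check: yes, from the black knight on f4.
White has 3 legal replies: Kg5, Kh4, Kg4.
In check but a legal move exists → not checkmate.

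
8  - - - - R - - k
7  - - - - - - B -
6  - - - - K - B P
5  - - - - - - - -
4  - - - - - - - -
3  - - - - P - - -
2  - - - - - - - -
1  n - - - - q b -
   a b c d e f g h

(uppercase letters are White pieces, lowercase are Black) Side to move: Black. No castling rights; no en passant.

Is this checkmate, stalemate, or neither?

Black to move; black king on h8.
In check: yes, from the white bishop on g7 and the white rook on e8.
King squares — g7: attacked by Ph6; h7: attacked by Bg6; g8: attacked by Re8.
Legal moves for Black: none.
In check with no legal moves → checkmate.

checkmate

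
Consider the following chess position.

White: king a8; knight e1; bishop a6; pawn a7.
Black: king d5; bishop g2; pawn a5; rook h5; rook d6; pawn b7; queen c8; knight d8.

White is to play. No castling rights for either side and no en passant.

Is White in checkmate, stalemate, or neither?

checkmate

White to move; white king on a8.
In check: yes, from the black queen on c8.
King squares — a7: own pawn; b7: attacked by Qc8; b8: attacked by Qc8.
Legal moves for White: none.
In check with no legal moves → checkmate.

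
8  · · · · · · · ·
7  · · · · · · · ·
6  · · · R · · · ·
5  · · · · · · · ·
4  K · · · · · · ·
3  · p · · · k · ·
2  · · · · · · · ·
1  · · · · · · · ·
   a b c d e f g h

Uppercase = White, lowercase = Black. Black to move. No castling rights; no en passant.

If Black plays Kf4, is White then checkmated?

no

After Kf4: white king on a4; in check: no.
White is not in check, so this cannot be checkmate.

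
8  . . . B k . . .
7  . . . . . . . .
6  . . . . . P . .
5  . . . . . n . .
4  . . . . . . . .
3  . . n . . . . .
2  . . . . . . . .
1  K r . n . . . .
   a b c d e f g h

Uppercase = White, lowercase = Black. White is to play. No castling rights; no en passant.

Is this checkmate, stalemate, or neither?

White to move; white king on a1.
In check: yes, from the black rook on b1.
King squares — b1: attacked by Nc3; a2: attacked by Nc3; b2: attacked by Rb1.
Legal moves for White: none.
In check with no legal moves → checkmate.

checkmate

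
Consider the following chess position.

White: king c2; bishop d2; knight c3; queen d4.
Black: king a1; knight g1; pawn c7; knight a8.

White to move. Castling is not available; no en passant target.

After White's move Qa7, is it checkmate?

yes

After Qa7: black king on a1; in check: yes, from the white queen on a7.
King squares — b1: attacked by Kc2; a2: attacked by Nc3; b2: attacked by Kc2.
Black has no legal moves → checkmate.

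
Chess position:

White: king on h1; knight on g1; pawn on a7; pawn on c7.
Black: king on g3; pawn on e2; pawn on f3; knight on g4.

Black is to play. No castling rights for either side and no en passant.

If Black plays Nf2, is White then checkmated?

After Nf2: white king on h1; in check: yes, from the black knight on f2.
King squares — g1: own knight; g2: attacked by Pf3; h2: attacked by Kg3.
White has no legal moves → checkmate.

yes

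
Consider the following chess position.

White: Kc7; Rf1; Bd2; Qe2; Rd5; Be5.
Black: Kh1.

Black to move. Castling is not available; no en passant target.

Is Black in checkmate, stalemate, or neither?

checkmate

Black to move; black king on h1.
In check: yes, from the white rook on f1.
King squares — g1: attacked by Rf1; g2: attacked by Qe2; h2: attacked by Qe2.
Legal moves for Black: none.
In check with no legal moves → checkmate.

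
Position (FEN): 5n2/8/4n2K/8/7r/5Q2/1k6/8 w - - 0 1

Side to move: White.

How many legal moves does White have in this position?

1

White to move; king on h6.
In check: yes, from the black rook on h4.
Legal moves: Qh5.
Count: 1.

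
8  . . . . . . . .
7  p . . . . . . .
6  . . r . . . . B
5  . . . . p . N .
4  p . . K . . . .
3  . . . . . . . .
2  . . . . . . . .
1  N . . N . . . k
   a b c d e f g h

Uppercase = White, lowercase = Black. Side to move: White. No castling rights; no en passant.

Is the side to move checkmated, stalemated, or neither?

White to move; white king on d4.
In check: yes, from the black pawn on e5.
King squares — c3: attacked by Rc6; d3: available; e3: available; c4: attacked by Rc6; e4: available; c5: attacked by Rc6; d5: available; e5: available.
Legal moves for White: Kxe5, Kd5, Ke4, Ke3, Kd3.
White is in check but has 5 legal moves → neither.

neither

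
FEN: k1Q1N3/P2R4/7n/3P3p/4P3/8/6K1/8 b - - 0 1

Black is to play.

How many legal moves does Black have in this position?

Black to move; king on a8.
In check: yes, from the white queen on c8.
Legal moves: none.
Count: 0.

0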